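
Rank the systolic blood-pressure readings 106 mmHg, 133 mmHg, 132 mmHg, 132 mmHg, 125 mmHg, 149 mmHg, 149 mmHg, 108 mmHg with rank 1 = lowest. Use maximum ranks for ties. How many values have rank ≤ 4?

3

Sorted (ascending): 106, 108, 125, 132, 132, 133, 149, 149
The 2 values of 132 occupy positions 4–5 → each gets rank 5.
The 2 values of 149 occupy positions 7–8 → each gets rank 8.
Ranks ≤ 4: {1, 2, 3} → 3 values.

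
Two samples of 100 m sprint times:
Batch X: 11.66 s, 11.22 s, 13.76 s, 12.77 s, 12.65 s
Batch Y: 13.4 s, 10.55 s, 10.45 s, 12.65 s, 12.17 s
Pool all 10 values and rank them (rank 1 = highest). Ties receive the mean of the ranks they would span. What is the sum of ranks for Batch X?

Sorted (descending): 13.76, 13.4, 12.77, 12.65, 12.65, 12.17, 11.66, 11.22, 10.55, 10.45
The 2 values of 12.65 occupy positions 4–5 → average rank (4+5)/2 = 4.5.
Batch X values → pooled ranks: 11.66→7, 11.22→8, 13.76→1, 12.77→3, 12.65→4.5
Rank sum = 7 + 8 + 1 + 3 + 4.5 = 23.5

23.5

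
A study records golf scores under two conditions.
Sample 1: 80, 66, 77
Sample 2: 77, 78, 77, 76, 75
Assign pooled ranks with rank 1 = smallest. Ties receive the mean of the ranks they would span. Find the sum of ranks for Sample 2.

Sorted (ascending): 66, 75, 76, 77, 77, 77, 78, 80
The 3 values of 77 occupy positions 4–6 → average rank 5.
Sample 2 values → pooled ranks: 77→5, 78→7, 77→5, 76→3, 75→2
Rank sum = 5 + 7 + 5 + 3 + 2 = 22

22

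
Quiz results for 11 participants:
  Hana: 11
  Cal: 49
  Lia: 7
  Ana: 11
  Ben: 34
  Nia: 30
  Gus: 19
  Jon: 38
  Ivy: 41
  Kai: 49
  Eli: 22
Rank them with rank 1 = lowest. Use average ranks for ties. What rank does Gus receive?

Sorted (ascending): 7, 11, 11, 19, 22, 30, 34, 38, 41, 49, 49
The 2 values of 11 occupy positions 2–3 → average rank (2+3)/2 = 2.5.
The 2 values of 49 occupy positions 10–11 → average rank (10+11)/2 = 10.5.
Gus has value 19 → rank 4.

4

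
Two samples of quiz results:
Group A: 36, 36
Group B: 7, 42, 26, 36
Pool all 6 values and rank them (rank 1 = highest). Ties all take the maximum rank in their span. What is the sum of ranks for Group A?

Sorted (descending): 42, 36, 36, 36, 26, 7
The 3 values of 36 occupy positions 2–4 → each gets rank 4.
Group A values → pooled ranks: 36→4, 36→4
Rank sum = 4 + 4 = 8

8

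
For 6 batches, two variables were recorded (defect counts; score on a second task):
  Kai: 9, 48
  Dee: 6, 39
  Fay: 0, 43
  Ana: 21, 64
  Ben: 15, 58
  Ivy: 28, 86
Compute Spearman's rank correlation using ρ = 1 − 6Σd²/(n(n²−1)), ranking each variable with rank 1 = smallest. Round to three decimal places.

0.943

Ranks of variable 1: 3, 2, 1, 5, 4, 6
Ranks of variable 2: 3, 1, 2, 5, 4, 6
d = r₁ − r₂: 0, 1, -1, 0, 0, 0
d²: 0, 1, 1, 0, 0, 0; Σd² = 2
ρ = 1 − 6·2/(6·35) = 1 − 12/210 = 0.943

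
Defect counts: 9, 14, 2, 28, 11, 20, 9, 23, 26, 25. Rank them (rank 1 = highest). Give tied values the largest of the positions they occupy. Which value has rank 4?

23

Sorted (descending): 28, 26, 25, 23, 20, 14, 11, 9, 9, 2
The 2 values of 9 occupy positions 8–9 → each gets rank 9.
Rank 4 → value 23.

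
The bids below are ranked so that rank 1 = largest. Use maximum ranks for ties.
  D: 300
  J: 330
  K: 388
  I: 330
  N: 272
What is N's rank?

5

Sorted (descending): 388, 330, 330, 300, 272
The 2 values of 330 occupy positions 2–3 → each gets rank 3.
N has value 272 → rank 5.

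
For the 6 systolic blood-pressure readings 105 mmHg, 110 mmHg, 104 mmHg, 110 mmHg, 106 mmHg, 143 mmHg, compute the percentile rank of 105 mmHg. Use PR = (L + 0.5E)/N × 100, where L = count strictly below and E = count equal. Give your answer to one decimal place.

25.0

N = 6.
Strictly below 105: 1. Equal to 105: 1.
PR = (1 + 0.5·1)/6 × 100 = 25.0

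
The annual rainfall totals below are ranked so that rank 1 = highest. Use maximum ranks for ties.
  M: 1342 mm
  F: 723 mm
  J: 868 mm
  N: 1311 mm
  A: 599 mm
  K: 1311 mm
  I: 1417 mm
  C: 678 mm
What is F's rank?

6

Sorted (descending): 1417, 1342, 1311, 1311, 868, 723, 678, 599
The 2 values of 1311 occupy positions 3–4 → each gets rank 4.
F has value 723 mm → rank 6.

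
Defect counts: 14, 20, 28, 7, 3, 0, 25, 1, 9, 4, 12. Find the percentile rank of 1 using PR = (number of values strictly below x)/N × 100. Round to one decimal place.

N = 11.
Strictly below 1: 1. Equal to 1: 1.
PR = 1/11 × 100 = 9.1

9.1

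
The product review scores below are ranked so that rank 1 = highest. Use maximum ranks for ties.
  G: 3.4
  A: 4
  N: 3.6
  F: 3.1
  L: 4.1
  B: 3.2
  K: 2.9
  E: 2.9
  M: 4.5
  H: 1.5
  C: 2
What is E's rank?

9

Sorted (descending): 4.5, 4.1, 4, 3.6, 3.4, 3.2, 3.1, 2.9, 2.9, 2, 1.5
The 2 values of 2.9 occupy positions 8–9 → each gets rank 9.
E has value 2.9 → rank 9.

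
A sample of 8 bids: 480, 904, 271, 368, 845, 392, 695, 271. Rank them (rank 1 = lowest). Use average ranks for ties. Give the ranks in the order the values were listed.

Sorted (ascending): 271, 271, 368, 392, 480, 695, 845, 904
The 2 values of 271 occupy positions 1–2 → average rank (1+2)/2 = 1.5.

5, 8, 1.5, 3, 7, 4, 6, 1.5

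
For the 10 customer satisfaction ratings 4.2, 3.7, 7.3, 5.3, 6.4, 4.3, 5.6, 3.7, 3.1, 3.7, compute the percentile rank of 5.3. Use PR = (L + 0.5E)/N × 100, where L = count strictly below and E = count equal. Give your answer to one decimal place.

N = 10.
Strictly below 5.3: 6. Equal to 5.3: 1.
PR = (6 + 0.5·1)/10 × 100 = 65.0

65.0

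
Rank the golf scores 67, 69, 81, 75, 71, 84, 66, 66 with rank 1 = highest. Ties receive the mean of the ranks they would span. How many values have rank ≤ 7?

Sorted (descending): 84, 81, 75, 71, 69, 67, 66, 66
The 2 values of 66 occupy positions 7–8 → average rank (7+8)/2 = 7.5.
Ranks ≤ 7: {1, 2, 3, 4, 5, 6} → 6 values.

6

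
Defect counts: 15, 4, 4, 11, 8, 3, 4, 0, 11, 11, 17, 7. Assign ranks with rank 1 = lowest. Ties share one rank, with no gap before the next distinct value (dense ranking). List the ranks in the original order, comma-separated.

7, 3, 3, 6, 5, 2, 3, 1, 6, 6, 8, 4

Sorted (ascending): 0, 3, 4, 4, 4, 7, 8, 11, 11, 11, 15, 17
The 3 values of 4 share dense rank 3.
The 3 values of 11 share dense rank 6.
Remaining distinct values take the next consecutive integers.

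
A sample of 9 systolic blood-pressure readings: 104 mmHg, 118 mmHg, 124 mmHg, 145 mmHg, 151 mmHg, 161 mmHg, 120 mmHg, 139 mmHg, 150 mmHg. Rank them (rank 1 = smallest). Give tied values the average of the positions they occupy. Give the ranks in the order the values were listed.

1, 2, 4, 6, 8, 9, 3, 5, 7

Sorted (ascending): 104, 118, 120, 124, 139, 145, 150, 151, 161
No ties — each value takes its position as its rank.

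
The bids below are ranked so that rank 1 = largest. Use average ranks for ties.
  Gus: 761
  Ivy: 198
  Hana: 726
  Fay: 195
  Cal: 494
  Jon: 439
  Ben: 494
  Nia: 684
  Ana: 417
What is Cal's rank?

Sorted (descending): 761, 726, 684, 494, 494, 439, 417, 198, 195
The 2 values of 494 occupy positions 4–5 → average rank (4+5)/2 = 4.5.
Cal has value 494 → rank 4.5.

4.5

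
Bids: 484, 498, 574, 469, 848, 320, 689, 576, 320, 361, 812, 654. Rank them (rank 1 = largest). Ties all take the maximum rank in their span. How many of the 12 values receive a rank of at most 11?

Sorted (descending): 848, 812, 689, 654, 576, 574, 498, 484, 469, 361, 320, 320
The 2 values of 320 occupy positions 11–12 → each gets rank 12.
Ranks ≤ 11: {1, 2, 3, 4, 5, 6, 7, 8, 9, 10} → 10 values.

10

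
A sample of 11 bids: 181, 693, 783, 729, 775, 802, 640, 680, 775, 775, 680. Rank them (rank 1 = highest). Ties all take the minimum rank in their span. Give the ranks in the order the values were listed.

Sorted (descending): 802, 783, 775, 775, 775, 729, 693, 680, 680, 640, 181
The 3 values of 775 occupy positions 3–5 → each gets rank 3.
The 2 values of 680 occupy positions 8–9 → each gets rank 8.

11, 7, 2, 6, 3, 1, 10, 8, 3, 3, 8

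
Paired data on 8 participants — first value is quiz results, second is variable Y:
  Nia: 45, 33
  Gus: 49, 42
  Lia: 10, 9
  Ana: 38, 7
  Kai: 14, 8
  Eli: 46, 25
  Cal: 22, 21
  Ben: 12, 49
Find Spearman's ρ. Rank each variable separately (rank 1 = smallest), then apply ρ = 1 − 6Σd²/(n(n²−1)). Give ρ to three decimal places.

Ranks of variable 1: 6, 8, 1, 5, 3, 7, 4, 2
Ranks of variable 2: 6, 7, 3, 1, 2, 5, 4, 8
d = r₁ − r₂: 0, 1, -2, 4, 1, 2, 0, -6
d²: 0, 1, 4, 16, 1, 4, 0, 36; Σd² = 62
ρ = 1 − 6·62/(8·63) = 1 − 372/504 = 0.262

0.262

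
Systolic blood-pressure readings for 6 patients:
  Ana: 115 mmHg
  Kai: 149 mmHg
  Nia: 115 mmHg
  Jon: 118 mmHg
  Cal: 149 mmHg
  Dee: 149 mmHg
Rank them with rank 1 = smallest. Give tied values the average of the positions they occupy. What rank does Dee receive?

Sorted (ascending): 115, 115, 118, 149, 149, 149
The 2 values of 115 occupy positions 1–2 → average rank (1+2)/2 = 1.5.
The 3 values of 149 occupy positions 4–6 → average rank 5.
Dee has value 149 mmHg → rank 5.

5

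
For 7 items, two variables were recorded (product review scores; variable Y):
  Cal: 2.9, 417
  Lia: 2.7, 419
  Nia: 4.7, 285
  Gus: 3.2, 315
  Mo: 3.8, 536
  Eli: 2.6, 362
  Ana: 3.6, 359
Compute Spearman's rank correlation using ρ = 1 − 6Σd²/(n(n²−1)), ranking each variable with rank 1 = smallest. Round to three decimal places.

-0.321

Ranks of variable 1: 3, 2, 7, 4, 6, 1, 5
Ranks of variable 2: 5, 6, 1, 2, 7, 4, 3
d = r₁ − r₂: -2, -4, 6, 2, -1, -3, 2
d²: 4, 16, 36, 4, 1, 9, 4; Σd² = 74
ρ = 1 − 6·74/(7·48) = 1 − 444/336 = -0.321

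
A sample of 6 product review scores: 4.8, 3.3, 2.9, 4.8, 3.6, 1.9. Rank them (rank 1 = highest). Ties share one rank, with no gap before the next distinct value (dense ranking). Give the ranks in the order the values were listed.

Sorted (descending): 4.8, 4.8, 3.6, 3.3, 2.9, 1.9
The 2 values of 4.8 share dense rank 1.
Remaining distinct values take the next consecutive integers.

1, 3, 4, 1, 2, 5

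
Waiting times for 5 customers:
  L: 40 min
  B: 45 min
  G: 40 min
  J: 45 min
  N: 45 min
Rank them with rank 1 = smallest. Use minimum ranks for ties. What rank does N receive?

3

Sorted (ascending): 40, 40, 45, 45, 45
The 2 values of 40 occupy positions 1–2 → each gets rank 1.
The 3 values of 45 occupy positions 3–5 → each gets rank 3.
N has value 45 min → rank 3.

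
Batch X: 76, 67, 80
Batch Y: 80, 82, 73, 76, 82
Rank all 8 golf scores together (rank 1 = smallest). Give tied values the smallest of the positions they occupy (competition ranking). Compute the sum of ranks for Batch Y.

24

Sorted (ascending): 67, 73, 76, 76, 80, 80, 82, 82
The 2 values of 76 occupy positions 3–4 → each gets rank 3.
The 2 values of 80 occupy positions 5–6 → each gets rank 5.
The 2 values of 82 occupy positions 7–8 → each gets rank 7.
Batch Y values → pooled ranks: 80→5, 82→7, 73→2, 76→3, 82→7
Rank sum = 5 + 7 + 2 + 3 + 7 = 24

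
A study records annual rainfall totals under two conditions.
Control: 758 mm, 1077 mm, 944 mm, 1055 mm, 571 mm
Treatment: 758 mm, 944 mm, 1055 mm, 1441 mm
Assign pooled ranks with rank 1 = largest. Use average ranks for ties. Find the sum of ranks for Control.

27.5

Sorted (descending): 1441, 1077, 1055, 1055, 944, 944, 758, 758, 571
The 2 values of 1055 occupy positions 3–4 → average rank (3+4)/2 = 3.5.
The 2 values of 944 occupy positions 5–6 → average rank (5+6)/2 = 5.5.
The 2 values of 758 occupy positions 7–8 → average rank (7+8)/2 = 7.5.
Control values → pooled ranks: 758→7.5, 1077→2, 944→5.5, 1055→3.5, 571→9
Rank sum = 7.5 + 2 + 5.5 + 3.5 + 9 = 27.5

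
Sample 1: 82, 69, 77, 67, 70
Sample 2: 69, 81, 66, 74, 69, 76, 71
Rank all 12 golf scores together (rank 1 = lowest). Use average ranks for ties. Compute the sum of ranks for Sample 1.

Sorted (ascending): 66, 67, 69, 69, 69, 70, 71, 74, 76, 77, 81, 82
The 3 values of 69 occupy positions 3–5 → average rank 4.
Sample 1 values → pooled ranks: 82→12, 69→4, 77→10, 67→2, 70→6
Rank sum = 12 + 4 + 10 + 2 + 6 = 34

34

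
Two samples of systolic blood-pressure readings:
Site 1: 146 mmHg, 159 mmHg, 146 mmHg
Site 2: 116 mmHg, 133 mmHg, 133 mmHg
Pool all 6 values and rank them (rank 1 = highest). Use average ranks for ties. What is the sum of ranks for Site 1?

6

Sorted (descending): 159, 146, 146, 133, 133, 116
The 2 values of 146 occupy positions 2–3 → average rank (2+3)/2 = 2.5.
The 2 values of 133 occupy positions 4–5 → average rank (4+5)/2 = 4.5.
Site 1 values → pooled ranks: 146→2.5, 159→1, 146→2.5
Rank sum = 2.5 + 1 + 2.5 = 6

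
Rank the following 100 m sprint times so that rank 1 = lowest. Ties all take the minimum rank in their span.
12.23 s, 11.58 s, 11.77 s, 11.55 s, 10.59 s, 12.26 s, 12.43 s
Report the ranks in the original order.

Sorted (ascending): 10.59, 11.55, 11.58, 11.77, 12.23, 12.26, 12.43
No ties — each value takes its position as its rank.

5, 3, 4, 2, 1, 6, 7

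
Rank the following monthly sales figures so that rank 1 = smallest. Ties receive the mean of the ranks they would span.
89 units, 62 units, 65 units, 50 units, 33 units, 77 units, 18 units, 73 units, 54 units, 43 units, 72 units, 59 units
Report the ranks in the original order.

12, 7, 8, 4, 2, 11, 1, 10, 5, 3, 9, 6

Sorted (ascending): 18, 33, 43, 50, 54, 59, 62, 65, 72, 73, 77, 89
No ties — each value takes its position as its rank.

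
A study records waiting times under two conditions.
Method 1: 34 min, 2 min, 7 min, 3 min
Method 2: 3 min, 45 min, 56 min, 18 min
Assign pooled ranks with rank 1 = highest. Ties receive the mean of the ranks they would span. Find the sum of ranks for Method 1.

Sorted (descending): 56, 45, 34, 18, 7, 3, 3, 2
The 2 values of 3 occupy positions 6–7 → average rank (6+7)/2 = 6.5.
Method 1 values → pooled ranks: 34→3, 2→8, 7→5, 3→6.5
Rank sum = 3 + 8 + 5 + 6.5 = 22.5

22.5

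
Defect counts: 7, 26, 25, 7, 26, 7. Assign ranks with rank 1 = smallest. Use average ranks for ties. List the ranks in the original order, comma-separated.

2, 5.5, 4, 2, 5.5, 2

Sorted (ascending): 7, 7, 7, 25, 26, 26
The 3 values of 7 occupy positions 1–3 → average rank 2.
The 2 values of 26 occupy positions 5–6 → average rank (5+6)/2 = 5.5.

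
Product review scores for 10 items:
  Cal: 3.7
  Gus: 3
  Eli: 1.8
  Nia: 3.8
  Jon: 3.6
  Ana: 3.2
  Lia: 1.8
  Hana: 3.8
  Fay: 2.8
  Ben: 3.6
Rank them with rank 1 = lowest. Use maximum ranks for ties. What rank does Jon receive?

7

Sorted (ascending): 1.8, 1.8, 2.8, 3, 3.2, 3.6, 3.6, 3.7, 3.8, 3.8
The 2 values of 1.8 occupy positions 1–2 → each gets rank 2.
The 2 values of 3.6 occupy positions 6–7 → each gets rank 7.
The 2 values of 3.8 occupy positions 9–10 → each gets rank 10.
Jon has value 3.6 → rank 7.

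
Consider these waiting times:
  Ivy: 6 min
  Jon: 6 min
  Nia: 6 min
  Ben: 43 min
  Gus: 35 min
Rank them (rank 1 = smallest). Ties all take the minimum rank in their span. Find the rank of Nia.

Sorted (ascending): 6, 6, 6, 35, 43
The 3 values of 6 occupy positions 1–3 → each gets rank 1.
Nia has value 6 min → rank 1.

1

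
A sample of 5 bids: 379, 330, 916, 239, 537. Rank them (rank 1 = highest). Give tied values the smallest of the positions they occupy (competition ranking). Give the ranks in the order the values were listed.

Sorted (descending): 916, 537, 379, 330, 239
No ties — each value takes its position as its rank.

3, 4, 1, 5, 2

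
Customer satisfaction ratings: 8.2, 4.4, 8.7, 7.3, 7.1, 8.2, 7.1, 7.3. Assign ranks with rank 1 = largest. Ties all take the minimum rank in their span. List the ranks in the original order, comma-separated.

Sorted (descending): 8.7, 8.2, 8.2, 7.3, 7.3, 7.1, 7.1, 4.4
The 2 values of 8.2 occupy positions 2–3 → each gets rank 2.
The 2 values of 7.3 occupy positions 4–5 → each gets rank 4.
The 2 values of 7.1 occupy positions 6–7 → each gets rank 6.

2, 8, 1, 4, 6, 2, 6, 4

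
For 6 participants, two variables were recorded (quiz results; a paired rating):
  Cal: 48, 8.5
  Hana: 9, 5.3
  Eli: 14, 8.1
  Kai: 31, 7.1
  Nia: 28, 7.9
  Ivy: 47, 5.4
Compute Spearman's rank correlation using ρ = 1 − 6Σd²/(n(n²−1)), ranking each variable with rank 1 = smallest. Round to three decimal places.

0.429

Ranks of variable 1: 6, 1, 2, 4, 3, 5
Ranks of variable 2: 6, 1, 5, 3, 4, 2
d = r₁ − r₂: 0, 0, -3, 1, -1, 3
d²: 0, 0, 9, 1, 1, 9; Σd² = 20
ρ = 1 − 6·20/(6·35) = 1 − 120/210 = 0.429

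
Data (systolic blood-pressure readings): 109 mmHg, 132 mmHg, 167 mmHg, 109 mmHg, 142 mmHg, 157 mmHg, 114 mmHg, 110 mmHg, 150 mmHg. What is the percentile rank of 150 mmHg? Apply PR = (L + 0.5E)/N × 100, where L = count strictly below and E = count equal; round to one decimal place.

N = 9.
Strictly below 150: 6. Equal to 150: 1.
PR = (6 + 0.5·1)/9 × 100 = 72.2

72.2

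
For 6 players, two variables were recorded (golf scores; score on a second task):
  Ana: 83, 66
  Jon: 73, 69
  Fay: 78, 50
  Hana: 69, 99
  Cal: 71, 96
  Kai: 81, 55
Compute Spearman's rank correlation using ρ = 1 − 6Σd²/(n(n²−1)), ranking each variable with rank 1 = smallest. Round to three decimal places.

Ranks of variable 1: 6, 3, 4, 1, 2, 5
Ranks of variable 2: 3, 4, 1, 6, 5, 2
d = r₁ − r₂: 3, -1, 3, -5, -3, 3
d²: 9, 1, 9, 25, 9, 9; Σd² = 62
ρ = 1 − 6·62/(6·35) = 1 − 372/210 = -0.771

-0.771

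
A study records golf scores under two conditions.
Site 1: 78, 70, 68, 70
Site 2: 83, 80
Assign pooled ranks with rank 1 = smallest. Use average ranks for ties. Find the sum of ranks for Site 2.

Sorted (ascending): 68, 70, 70, 78, 80, 83
The 2 values of 70 occupy positions 2–3 → average rank (2+3)/2 = 2.5.
Site 2 values → pooled ranks: 83→6, 80→5
Rank sum = 6 + 5 = 11

11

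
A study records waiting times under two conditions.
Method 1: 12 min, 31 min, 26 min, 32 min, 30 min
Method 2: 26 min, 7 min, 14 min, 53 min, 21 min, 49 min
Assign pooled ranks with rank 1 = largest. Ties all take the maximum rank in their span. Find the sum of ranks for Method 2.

Sorted (descending): 53, 49, 32, 31, 30, 26, 26, 21, 14, 12, 7
The 2 values of 26 occupy positions 6–7 → each gets rank 7.
Method 2 values → pooled ranks: 26→7, 7→11, 14→9, 53→1, 21→8, 49→2
Rank sum = 7 + 11 + 9 + 1 + 8 + 2 = 38

38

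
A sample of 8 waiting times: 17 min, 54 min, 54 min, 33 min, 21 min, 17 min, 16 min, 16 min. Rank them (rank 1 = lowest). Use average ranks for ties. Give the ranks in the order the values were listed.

3.5, 7.5, 7.5, 6, 5, 3.5, 1.5, 1.5

Sorted (ascending): 16, 16, 17, 17, 21, 33, 54, 54
The 2 values of 16 occupy positions 1–2 → average rank (1+2)/2 = 1.5.
The 2 values of 17 occupy positions 3–4 → average rank (3+4)/2 = 3.5.
The 2 values of 54 occupy positions 7–8 → average rank (7+8)/2 = 7.5.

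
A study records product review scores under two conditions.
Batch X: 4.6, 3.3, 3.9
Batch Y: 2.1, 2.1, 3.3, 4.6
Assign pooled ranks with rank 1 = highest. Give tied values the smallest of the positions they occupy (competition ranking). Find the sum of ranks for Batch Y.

Sorted (descending): 4.6, 4.6, 3.9, 3.3, 3.3, 2.1, 2.1
The 2 values of 4.6 occupy positions 1–2 → each gets rank 1.
The 2 values of 3.3 occupy positions 4–5 → each gets rank 4.
The 2 values of 2.1 occupy positions 6–7 → each gets rank 6.
Batch Y values → pooled ranks: 2.1→6, 2.1→6, 3.3→4, 4.6→1
Rank sum = 6 + 6 + 4 + 1 = 17

17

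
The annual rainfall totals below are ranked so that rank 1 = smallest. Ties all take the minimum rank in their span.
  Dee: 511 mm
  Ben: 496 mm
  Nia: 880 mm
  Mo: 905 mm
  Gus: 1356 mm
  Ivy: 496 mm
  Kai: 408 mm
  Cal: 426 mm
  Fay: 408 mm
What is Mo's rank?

Sorted (ascending): 408, 408, 426, 496, 496, 511, 880, 905, 1356
The 2 values of 408 occupy positions 1–2 → each gets rank 1.
The 2 values of 496 occupy positions 4–5 → each gets rank 4.
Mo has value 905 mm → rank 8.

8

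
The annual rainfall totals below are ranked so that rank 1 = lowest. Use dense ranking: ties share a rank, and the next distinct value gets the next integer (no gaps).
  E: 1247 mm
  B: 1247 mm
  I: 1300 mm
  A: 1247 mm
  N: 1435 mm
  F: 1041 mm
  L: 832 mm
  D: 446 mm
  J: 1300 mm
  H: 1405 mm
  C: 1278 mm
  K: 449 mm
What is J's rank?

7

Sorted (ascending): 446, 449, 832, 1041, 1247, 1247, 1247, 1278, 1300, 1300, 1405, 1435
The 3 values of 1247 share dense rank 5.
The 2 values of 1300 share dense rank 7.
Remaining distinct values take the next consecutive integers.
J has value 1300 mm → rank 7.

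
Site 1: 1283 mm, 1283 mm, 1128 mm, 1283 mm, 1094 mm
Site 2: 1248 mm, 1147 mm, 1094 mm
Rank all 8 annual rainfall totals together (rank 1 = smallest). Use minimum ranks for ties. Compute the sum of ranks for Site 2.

10

Sorted (ascending): 1094, 1094, 1128, 1147, 1248, 1283, 1283, 1283
The 2 values of 1094 occupy positions 1–2 → each gets rank 1.
The 3 values of 1283 occupy positions 6–8 → each gets rank 6.
Site 2 values → pooled ranks: 1248→5, 1147→4, 1094→1
Rank sum = 5 + 4 + 1 = 10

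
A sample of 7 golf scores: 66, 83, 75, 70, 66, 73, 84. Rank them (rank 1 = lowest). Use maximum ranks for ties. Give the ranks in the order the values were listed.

Sorted (ascending): 66, 66, 70, 73, 75, 83, 84
The 2 values of 66 occupy positions 1–2 → each gets rank 2.

2, 6, 5, 3, 2, 4, 7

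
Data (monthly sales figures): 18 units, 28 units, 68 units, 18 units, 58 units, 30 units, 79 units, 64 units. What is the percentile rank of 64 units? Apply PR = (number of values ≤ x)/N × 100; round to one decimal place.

75.0

N = 8.
Strictly below 64: 5. Equal to 64: 1.
PR = 6/8 × 100 = 75.0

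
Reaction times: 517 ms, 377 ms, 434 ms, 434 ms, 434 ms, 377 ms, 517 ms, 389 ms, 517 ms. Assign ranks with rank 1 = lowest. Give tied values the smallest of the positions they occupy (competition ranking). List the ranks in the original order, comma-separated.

Sorted (ascending): 377, 377, 389, 434, 434, 434, 517, 517, 517
The 2 values of 377 occupy positions 1–2 → each gets rank 1.
The 3 values of 434 occupy positions 4–6 → each gets rank 4.
The 3 values of 517 occupy positions 7–9 → each gets rank 7.

7, 1, 4, 4, 4, 1, 7, 3, 7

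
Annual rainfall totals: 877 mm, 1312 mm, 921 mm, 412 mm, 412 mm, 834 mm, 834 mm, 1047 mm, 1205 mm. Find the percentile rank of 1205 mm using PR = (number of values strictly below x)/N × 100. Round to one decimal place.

N = 9.
Strictly below 1205: 7. Equal to 1205: 1.
PR = 7/9 × 100 = 77.8

77.8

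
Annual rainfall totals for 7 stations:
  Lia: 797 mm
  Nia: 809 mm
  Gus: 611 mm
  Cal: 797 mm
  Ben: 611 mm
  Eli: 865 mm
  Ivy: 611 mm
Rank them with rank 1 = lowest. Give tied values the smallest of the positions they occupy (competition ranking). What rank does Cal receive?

Sorted (ascending): 611, 611, 611, 797, 797, 809, 865
The 3 values of 611 occupy positions 1–3 → each gets rank 1.
The 2 values of 797 occupy positions 4–5 → each gets rank 4.
Cal has value 797 mm → rank 4.

4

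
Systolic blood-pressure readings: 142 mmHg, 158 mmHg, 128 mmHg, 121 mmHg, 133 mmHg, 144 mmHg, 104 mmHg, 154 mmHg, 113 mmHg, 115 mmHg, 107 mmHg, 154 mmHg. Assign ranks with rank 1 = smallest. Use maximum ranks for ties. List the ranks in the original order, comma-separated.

Sorted (ascending): 104, 107, 113, 115, 121, 128, 133, 142, 144, 154, 154, 158
The 2 values of 154 occupy positions 10–11 → each gets rank 11.

8, 12, 6, 5, 7, 9, 1, 11, 3, 4, 2, 11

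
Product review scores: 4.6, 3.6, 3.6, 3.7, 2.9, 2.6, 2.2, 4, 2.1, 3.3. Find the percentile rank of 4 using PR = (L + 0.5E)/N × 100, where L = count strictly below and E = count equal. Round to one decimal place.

85.0

N = 10.
Strictly below 4: 8. Equal to 4: 1.
PR = (8 + 0.5·1)/10 × 100 = 85.0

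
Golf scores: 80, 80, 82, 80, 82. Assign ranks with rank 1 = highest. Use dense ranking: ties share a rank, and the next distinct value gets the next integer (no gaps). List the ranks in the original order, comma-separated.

2, 2, 1, 2, 1

Sorted (descending): 82, 82, 80, 80, 80
The 2 values of 82 share dense rank 1.
The 3 values of 80 share dense rank 2.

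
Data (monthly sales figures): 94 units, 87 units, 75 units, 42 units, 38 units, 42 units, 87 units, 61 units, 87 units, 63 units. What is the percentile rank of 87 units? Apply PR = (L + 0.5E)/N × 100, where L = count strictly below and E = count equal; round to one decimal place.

N = 10.
Strictly below 87: 6. Equal to 87: 3.
PR = (6 + 0.5·3)/10 × 100 = 75.0

75.0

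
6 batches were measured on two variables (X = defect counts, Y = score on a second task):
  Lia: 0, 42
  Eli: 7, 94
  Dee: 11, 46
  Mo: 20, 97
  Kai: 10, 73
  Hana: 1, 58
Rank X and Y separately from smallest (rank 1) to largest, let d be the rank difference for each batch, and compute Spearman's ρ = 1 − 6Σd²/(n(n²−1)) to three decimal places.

0.600

Ranks of variable 1: 1, 3, 5, 6, 4, 2
Ranks of variable 2: 1, 5, 2, 6, 4, 3
d = r₁ − r₂: 0, -2, 3, 0, 0, -1
d²: 0, 4, 9, 0, 0, 1; Σd² = 14
ρ = 1 − 6·14/(6·35) = 1 − 84/210 = 0.600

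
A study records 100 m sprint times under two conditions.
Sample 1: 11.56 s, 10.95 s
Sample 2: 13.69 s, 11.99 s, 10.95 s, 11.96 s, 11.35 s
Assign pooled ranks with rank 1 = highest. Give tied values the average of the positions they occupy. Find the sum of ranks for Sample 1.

10.5

Sorted (descending): 13.69, 11.99, 11.96, 11.56, 11.35, 10.95, 10.95
The 2 values of 10.95 occupy positions 6–7 → average rank (6+7)/2 = 6.5.
Sample 1 values → pooled ranks: 11.56→4, 10.95→6.5
Rank sum = 4 + 6.5 = 10.5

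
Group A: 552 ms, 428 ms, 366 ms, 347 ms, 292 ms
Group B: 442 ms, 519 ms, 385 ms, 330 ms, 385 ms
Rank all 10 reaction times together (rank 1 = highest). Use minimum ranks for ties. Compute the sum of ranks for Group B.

Sorted (descending): 552, 519, 442, 428, 385, 385, 366, 347, 330, 292
The 2 values of 385 occupy positions 5–6 → each gets rank 5.
Group B values → pooled ranks: 442→3, 519→2, 385→5, 330→9, 385→5
Rank sum = 3 + 2 + 5 + 9 + 5 = 24

24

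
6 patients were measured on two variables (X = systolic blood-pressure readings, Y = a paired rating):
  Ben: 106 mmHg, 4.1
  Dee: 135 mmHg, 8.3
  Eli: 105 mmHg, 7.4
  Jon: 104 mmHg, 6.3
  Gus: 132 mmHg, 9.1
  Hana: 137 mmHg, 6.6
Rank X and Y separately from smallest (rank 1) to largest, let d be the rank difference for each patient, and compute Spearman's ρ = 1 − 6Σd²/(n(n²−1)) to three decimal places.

0.371

Ranks of variable 1: 3, 5, 2, 1, 4, 6
Ranks of variable 2: 1, 5, 4, 2, 6, 3
d = r₁ − r₂: 2, 0, -2, -1, -2, 3
d²: 4, 0, 4, 1, 4, 9; Σd² = 22
ρ = 1 − 6·22/(6·35) = 1 − 132/210 = 0.371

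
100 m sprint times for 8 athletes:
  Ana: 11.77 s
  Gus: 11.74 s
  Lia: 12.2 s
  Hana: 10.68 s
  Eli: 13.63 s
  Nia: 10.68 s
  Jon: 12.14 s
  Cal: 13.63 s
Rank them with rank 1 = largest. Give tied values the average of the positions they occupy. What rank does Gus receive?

Sorted (descending): 13.63, 13.63, 12.2, 12.14, 11.77, 11.74, 10.68, 10.68
The 2 values of 13.63 occupy positions 1–2 → average rank (1+2)/2 = 1.5.
The 2 values of 10.68 occupy positions 7–8 → average rank (7+8)/2 = 7.5.
Gus has value 11.74 s → rank 6.

6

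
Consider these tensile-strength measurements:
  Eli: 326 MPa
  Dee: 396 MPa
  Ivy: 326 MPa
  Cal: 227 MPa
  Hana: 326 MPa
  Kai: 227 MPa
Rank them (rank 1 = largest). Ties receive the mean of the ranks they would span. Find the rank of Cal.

5.5

Sorted (descending): 396, 326, 326, 326, 227, 227
The 3 values of 326 occupy positions 2–4 → average rank 3.
The 2 values of 227 occupy positions 5–6 → average rank (5+6)/2 = 5.5.
Cal has value 227 MPa → rank 5.5.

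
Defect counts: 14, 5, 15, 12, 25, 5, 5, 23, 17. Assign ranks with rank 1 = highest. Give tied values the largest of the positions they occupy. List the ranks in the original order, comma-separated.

Sorted (descending): 25, 23, 17, 15, 14, 12, 5, 5, 5
The 3 values of 5 occupy positions 7–9 → each gets rank 9.

5, 9, 4, 6, 1, 9, 9, 2, 3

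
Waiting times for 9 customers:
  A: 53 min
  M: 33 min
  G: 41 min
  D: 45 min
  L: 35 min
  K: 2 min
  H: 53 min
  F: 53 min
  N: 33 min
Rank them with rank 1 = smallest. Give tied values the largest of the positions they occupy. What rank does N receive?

3

Sorted (ascending): 2, 33, 33, 35, 41, 45, 53, 53, 53
The 2 values of 33 occupy positions 2–3 → each gets rank 3.
The 3 values of 53 occupy positions 7–9 → each gets rank 9.
N has value 33 min → rank 3.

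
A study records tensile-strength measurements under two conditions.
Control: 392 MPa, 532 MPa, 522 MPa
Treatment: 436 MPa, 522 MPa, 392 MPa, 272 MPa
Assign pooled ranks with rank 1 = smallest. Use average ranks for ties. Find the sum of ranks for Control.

Sorted (ascending): 272, 392, 392, 436, 522, 522, 532
The 2 values of 392 occupy positions 2–3 → average rank (2+3)/2 = 2.5.
The 2 values of 522 occupy positions 5–6 → average rank (5+6)/2 = 5.5.
Control values → pooled ranks: 392→2.5, 532→7, 522→5.5
Rank sum = 2.5 + 7 + 5.5 = 15

15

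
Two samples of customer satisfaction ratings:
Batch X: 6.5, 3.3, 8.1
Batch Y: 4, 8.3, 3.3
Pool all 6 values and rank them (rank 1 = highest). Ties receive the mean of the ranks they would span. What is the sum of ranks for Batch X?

Sorted (descending): 8.3, 8.1, 6.5, 4, 3.3, 3.3
The 2 values of 3.3 occupy positions 5–6 → average rank (5+6)/2 = 5.5.
Batch X values → pooled ranks: 6.5→3, 3.3→5.5, 8.1→2
Rank sum = 3 + 5.5 + 2 = 10.5

10.5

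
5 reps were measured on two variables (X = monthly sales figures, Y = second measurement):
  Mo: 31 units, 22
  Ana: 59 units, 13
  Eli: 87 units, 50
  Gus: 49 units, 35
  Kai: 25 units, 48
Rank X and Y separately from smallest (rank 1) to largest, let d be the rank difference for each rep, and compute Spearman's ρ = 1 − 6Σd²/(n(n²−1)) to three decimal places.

Ranks of variable 1: 2, 4, 5, 3, 1
Ranks of variable 2: 2, 1, 5, 3, 4
d = r₁ − r₂: 0, 3, 0, 0, -3
d²: 0, 9, 0, 0, 9; Σd² = 18
ρ = 1 − 6·18/(5·24) = 1 − 108/120 = 0.100

0.100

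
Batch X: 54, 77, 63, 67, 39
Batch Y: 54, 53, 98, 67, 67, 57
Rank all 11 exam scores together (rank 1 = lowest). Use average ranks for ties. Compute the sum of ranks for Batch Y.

37.5

Sorted (ascending): 39, 53, 54, 54, 57, 63, 67, 67, 67, 77, 98
The 2 values of 54 occupy positions 3–4 → average rank (3+4)/2 = 3.5.
The 3 values of 67 occupy positions 7–9 → average rank 8.
Batch Y values → pooled ranks: 54→3.5, 53→2, 98→11, 67→8, 67→8, 57→5
Rank sum = 3.5 + 2 + 11 + 8 + 8 + 5 = 37.5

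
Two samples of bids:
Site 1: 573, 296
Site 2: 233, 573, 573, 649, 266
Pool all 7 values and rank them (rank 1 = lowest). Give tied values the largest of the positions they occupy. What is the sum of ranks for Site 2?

Sorted (ascending): 233, 266, 296, 573, 573, 573, 649
The 3 values of 573 occupy positions 4–6 → each gets rank 6.
Site 2 values → pooled ranks: 233→1, 573→6, 573→6, 649→7, 266→2
Rank sum = 1 + 6 + 6 + 7 + 2 = 22

22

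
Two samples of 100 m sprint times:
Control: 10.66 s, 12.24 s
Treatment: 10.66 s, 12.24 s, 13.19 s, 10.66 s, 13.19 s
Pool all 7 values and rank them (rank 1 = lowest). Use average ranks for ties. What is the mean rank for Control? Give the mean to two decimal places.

3.25

Sorted (ascending): 10.66, 10.66, 10.66, 12.24, 12.24, 13.19, 13.19
The 3 values of 10.66 occupy positions 1–3 → average rank 2.
The 2 values of 12.24 occupy positions 4–5 → average rank (4+5)/2 = 4.5.
The 2 values of 13.19 occupy positions 6–7 → average rank (6+7)/2 = 6.5.
Control values → pooled ranks: 10.66→2, 12.24→4.5
Mean rank = (2 + 4.5) / 2 = 3.25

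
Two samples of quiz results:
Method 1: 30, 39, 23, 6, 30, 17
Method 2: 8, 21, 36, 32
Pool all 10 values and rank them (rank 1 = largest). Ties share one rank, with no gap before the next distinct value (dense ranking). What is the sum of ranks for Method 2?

19

Sorted (descending): 39, 36, 32, 30, 30, 23, 21, 17, 8, 6
The 2 values of 30 share dense rank 4.
Remaining distinct values take the next consecutive integers.
Method 2 values → pooled ranks: 8→8, 21→6, 36→2, 32→3
Rank sum = 8 + 6 + 2 + 3 = 19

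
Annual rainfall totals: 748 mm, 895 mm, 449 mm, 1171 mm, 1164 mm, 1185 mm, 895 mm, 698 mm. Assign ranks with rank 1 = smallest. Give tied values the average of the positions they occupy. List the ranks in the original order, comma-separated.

3, 4.5, 1, 7, 6, 8, 4.5, 2

Sorted (ascending): 449, 698, 748, 895, 895, 1164, 1171, 1185
The 2 values of 895 occupy positions 4–5 → average rank (4+5)/2 = 4.5.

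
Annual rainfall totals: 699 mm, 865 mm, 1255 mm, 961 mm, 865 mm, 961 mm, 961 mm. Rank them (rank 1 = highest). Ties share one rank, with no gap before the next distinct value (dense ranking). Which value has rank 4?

Sorted (descending): 1255, 961, 961, 961, 865, 865, 699
The 3 values of 961 share dense rank 2.
The 2 values of 865 share dense rank 3.
Remaining distinct values take the next consecutive integers.
Rank 4 → value 699.

699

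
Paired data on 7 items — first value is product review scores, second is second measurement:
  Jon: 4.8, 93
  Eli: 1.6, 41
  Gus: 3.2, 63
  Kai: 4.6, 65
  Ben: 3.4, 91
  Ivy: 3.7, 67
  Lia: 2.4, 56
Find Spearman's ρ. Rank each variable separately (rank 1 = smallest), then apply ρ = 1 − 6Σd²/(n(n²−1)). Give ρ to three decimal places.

0.857

Ranks of variable 1: 7, 1, 3, 6, 4, 5, 2
Ranks of variable 2: 7, 1, 3, 4, 6, 5, 2
d = r₁ − r₂: 0, 0, 0, 2, -2, 0, 0
d²: 0, 0, 0, 4, 4, 0, 0; Σd² = 8
ρ = 1 − 6·8/(7·48) = 1 − 48/336 = 0.857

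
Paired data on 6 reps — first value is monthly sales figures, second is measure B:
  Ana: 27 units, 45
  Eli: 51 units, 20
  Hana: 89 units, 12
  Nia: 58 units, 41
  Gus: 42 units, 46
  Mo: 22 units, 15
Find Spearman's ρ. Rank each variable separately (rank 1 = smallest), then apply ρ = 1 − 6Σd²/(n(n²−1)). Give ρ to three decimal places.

-0.314

Ranks of variable 1: 2, 4, 6, 5, 3, 1
Ranks of variable 2: 5, 3, 1, 4, 6, 2
d = r₁ − r₂: -3, 1, 5, 1, -3, -1
d²: 9, 1, 25, 1, 9, 1; Σd² = 46
ρ = 1 − 6·46/(6·35) = 1 − 276/210 = -0.314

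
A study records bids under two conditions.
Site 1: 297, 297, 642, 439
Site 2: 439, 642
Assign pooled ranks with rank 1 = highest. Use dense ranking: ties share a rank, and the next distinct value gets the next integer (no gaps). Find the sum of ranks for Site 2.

Sorted (descending): 642, 642, 439, 439, 297, 297
The 2 values of 642 share dense rank 1.
The 2 values of 439 share dense rank 2.
The 2 values of 297 share dense rank 3.
Site 2 values → pooled ranks: 439→2, 642→1
Rank sum = 2 + 1 = 3

3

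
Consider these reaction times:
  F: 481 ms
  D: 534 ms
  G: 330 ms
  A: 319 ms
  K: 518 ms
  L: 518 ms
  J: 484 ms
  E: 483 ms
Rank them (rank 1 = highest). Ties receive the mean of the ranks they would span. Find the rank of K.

2.5

Sorted (descending): 534, 518, 518, 484, 483, 481, 330, 319
The 2 values of 518 occupy positions 2–3 → average rank (2+3)/2 = 2.5.
K has value 518 ms → rank 2.5.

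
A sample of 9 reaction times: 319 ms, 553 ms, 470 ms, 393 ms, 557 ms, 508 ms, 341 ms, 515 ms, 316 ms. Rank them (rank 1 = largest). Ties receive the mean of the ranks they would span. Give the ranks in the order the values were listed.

Sorted (descending): 557, 553, 515, 508, 470, 393, 341, 319, 316
No ties — each value takes its position as its rank.

8, 2, 5, 6, 1, 4, 7, 3, 9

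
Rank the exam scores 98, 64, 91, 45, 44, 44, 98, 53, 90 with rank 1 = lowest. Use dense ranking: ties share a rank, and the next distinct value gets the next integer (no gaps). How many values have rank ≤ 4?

Sorted (ascending): 44, 44, 45, 53, 64, 90, 91, 98, 98
The 2 values of 44 share dense rank 1.
The 2 values of 98 share dense rank 7.
Remaining distinct values take the next consecutive integers.
Ranks ≤ 4: {1, 1, 2, 3, 4} → 5 values.

5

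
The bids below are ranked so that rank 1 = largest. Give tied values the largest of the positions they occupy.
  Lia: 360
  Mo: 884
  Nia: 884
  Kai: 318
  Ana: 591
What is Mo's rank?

2

Sorted (descending): 884, 884, 591, 360, 318
The 2 values of 884 occupy positions 1–2 → each gets rank 2.
Mo has value 884 → rank 2.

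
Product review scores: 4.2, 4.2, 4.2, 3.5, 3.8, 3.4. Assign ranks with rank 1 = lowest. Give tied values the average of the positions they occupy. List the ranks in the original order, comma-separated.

5, 5, 5, 2, 3, 1

Sorted (ascending): 3.4, 3.5, 3.8, 4.2, 4.2, 4.2
The 3 values of 4.2 occupy positions 4–6 → average rank 5.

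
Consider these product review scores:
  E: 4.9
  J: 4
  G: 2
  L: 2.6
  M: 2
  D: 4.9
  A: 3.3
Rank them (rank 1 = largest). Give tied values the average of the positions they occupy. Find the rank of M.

Sorted (descending): 4.9, 4.9, 4, 3.3, 2.6, 2, 2
The 2 values of 4.9 occupy positions 1–2 → average rank (1+2)/2 = 1.5.
The 2 values of 2 occupy positions 6–7 → average rank (6+7)/2 = 6.5.
M has value 2 → rank 6.5.

6.5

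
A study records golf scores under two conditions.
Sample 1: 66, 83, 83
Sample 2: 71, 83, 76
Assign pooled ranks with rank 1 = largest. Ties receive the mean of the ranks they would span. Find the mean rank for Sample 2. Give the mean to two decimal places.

3.67

Sorted (descending): 83, 83, 83, 76, 71, 66
The 3 values of 83 occupy positions 1–3 → average rank 2.
Sample 2 values → pooled ranks: 71→5, 83→2, 76→4
Mean rank = (5 + 2 + 4) / 3 = 3.67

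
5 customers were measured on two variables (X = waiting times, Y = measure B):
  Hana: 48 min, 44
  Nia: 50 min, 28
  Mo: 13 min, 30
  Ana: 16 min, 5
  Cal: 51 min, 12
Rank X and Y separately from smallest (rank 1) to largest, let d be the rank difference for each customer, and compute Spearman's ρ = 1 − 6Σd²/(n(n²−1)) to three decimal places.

Ranks of variable 1: 3, 4, 1, 2, 5
Ranks of variable 2: 5, 3, 4, 1, 2
d = r₁ − r₂: -2, 1, -3, 1, 3
d²: 4, 1, 9, 1, 9; Σd² = 24
ρ = 1 − 6·24/(5·24) = 1 − 144/120 = -0.200

-0.200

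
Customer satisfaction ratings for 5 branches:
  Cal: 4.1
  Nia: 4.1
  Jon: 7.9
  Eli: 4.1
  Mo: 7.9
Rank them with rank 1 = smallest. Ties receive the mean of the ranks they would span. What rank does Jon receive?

Sorted (ascending): 4.1, 4.1, 4.1, 7.9, 7.9
The 3 values of 4.1 occupy positions 1–3 → average rank 2.
The 2 values of 7.9 occupy positions 4–5 → average rank (4+5)/2 = 4.5.
Jon has value 7.9 → rank 4.5.

4.5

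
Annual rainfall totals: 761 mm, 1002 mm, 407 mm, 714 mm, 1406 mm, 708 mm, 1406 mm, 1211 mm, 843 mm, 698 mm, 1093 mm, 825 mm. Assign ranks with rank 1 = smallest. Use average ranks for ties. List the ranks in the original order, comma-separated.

5, 8, 1, 4, 11.5, 3, 11.5, 10, 7, 2, 9, 6

Sorted (ascending): 407, 698, 708, 714, 761, 825, 843, 1002, 1093, 1211, 1406, 1406
The 2 values of 1406 occupy positions 11–12 → average rank (11+12)/2 = 11.5.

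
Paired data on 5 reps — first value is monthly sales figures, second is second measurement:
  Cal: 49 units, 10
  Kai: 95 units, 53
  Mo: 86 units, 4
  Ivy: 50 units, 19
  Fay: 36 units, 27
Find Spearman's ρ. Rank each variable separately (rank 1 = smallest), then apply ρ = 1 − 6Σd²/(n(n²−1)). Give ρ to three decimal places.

Ranks of variable 1: 2, 5, 4, 3, 1
Ranks of variable 2: 2, 5, 1, 3, 4
d = r₁ − r₂: 0, 0, 3, 0, -3
d²: 0, 0, 9, 0, 9; Σd² = 18
ρ = 1 − 6·18/(5·24) = 1 − 108/120 = 0.100

0.100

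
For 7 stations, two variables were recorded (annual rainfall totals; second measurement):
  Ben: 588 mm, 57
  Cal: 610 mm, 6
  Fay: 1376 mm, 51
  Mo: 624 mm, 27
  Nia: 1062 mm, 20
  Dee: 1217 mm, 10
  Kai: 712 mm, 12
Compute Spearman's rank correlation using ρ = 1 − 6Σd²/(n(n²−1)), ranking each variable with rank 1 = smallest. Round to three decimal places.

-0.071

Ranks of variable 1: 1, 2, 7, 3, 5, 6, 4
Ranks of variable 2: 7, 1, 6, 5, 4, 2, 3
d = r₁ − r₂: -6, 1, 1, -2, 1, 4, 1
d²: 36, 1, 1, 4, 1, 16, 1; Σd² = 60
ρ = 1 − 6·60/(7·48) = 1 − 360/336 = -0.071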